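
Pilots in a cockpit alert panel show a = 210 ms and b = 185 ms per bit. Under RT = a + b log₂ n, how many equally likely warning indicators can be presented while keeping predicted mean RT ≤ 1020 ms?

Set 210 + 185·log₂ n ≤ 1020 → log₂ n ≤ (1020 − 210)/185 = 4.3784.
So n ≤ 2^4.3784 = 20.798; the largest integer n is 20.

20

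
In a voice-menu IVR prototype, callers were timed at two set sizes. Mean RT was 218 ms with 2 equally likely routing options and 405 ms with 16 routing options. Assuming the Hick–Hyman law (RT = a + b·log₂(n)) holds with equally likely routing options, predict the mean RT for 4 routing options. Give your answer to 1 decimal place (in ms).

280.3 ms

With log₂ n on the abscissa the relation is linear; from the two conditions:
  b = (405 − 218) / (log₂ 16 − log₂ 2) = 187 / (4 − 1) = 62.333 ms/bit
  a = 218 − 62.333 × 1 = 155.667 ms
Then RT(4) = 155.667 + 62.333 × log₂ 4 = 155.667 + 62.333 × 2 ≈ 280.333 ms.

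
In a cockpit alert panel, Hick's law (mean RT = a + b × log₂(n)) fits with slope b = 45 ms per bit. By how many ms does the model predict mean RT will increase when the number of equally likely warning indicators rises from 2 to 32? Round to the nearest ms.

The intercept a cancels: ΔRT = b·(log₂ n₂ − log₂ n₁) = b·log₂(n₂/n₁).
log₂(32) − log₂(2) = log₂(32/2) = log₂(16) = 4.
ΔRT = 45 × 4.0000 = 180.000 ms.

180 ms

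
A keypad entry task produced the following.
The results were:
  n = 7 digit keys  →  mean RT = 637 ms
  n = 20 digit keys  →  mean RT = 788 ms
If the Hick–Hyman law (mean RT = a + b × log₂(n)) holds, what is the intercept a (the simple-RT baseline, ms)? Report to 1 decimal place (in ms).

Slope: b = (788 − 637) / (log₂ 20 − log₂ 7) = 151/1.5146 = 99.698 ms/bit.
Intercept: a = 637 − 99.698·log₂(7) = 357.112 ms.

357.1 ms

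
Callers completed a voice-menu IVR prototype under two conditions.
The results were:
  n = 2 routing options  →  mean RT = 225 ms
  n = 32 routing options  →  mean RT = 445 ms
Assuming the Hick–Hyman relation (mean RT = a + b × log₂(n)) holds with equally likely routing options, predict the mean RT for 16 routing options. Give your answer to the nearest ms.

RT is linear in log₂ n, so two points fix the line:
  b = (445 − 225) / (log₂ 32 − log₂ 2) = 220 / (5 − 1) = 55 ms/bit
  a = 225 − 55 × 1 = 170 ms
Then RT(16) = 170 + 55 × log₂ 16 = 170 + 55 × 4 ≈ 390.000 ms.

390 ms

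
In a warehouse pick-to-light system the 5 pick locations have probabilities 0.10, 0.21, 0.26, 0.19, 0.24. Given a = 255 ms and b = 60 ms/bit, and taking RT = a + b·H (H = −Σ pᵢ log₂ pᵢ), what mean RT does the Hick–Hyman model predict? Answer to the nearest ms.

391 ms

H = 0.10·log₂(1/0.10) + 0.21·log₂(1/0.21) + 0.26·log₂(1/0.26) + 0.19·log₂(1/0.19) + 0.24·log₂(1/0.24) = 2.2597 bits.
RT = 255 + 60 × 2.2597 = 390.58 ms.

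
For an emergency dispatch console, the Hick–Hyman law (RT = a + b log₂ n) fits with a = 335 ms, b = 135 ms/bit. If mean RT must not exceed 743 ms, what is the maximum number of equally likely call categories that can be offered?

8

135·log₂ n ≤ 743 − 335 = 408, giving log₂ n ≤ 3.0222 and n ≤ 8.124. The largest whole number is 8.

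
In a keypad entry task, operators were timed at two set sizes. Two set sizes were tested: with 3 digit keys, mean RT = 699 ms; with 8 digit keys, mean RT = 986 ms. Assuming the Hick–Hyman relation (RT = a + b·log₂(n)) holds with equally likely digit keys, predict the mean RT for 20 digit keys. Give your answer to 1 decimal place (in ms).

1254.1 ms

With log₂ n on the abscissa the relation is linear; from the two conditions:
  b = (986 − 699) / (log₂ 8 − log₂ 3) = 287 / (3 − 1.5850) = 202.821 ms/bit
  a = 699 − 202.821 × 1.5850 = 377.536 ms
Then RT(20) = 377.536 + 202.821 × log₂ 20 = 377.536 + 202.821 × 4.3219 ≈ 1254.115 ms.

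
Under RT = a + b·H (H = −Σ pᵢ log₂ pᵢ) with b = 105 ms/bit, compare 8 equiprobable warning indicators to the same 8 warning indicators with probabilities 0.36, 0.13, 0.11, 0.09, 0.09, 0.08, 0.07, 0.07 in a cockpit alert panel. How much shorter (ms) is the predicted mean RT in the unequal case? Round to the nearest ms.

30 ms

The RT saving is b·ΔH. Equiprobable H₀ = log₂(8) = 3.0000 bits; with the given probabilities H = 2.7175 bits.
b·(H₀ − H) = 105 × (3.0000 − 2.7175) = 29.67 ms.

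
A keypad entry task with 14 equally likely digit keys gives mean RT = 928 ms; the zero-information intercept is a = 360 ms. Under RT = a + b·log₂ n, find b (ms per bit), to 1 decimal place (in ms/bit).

149.2 ms/bit

b = (928 − 360) / log₂(14) = 568 / 3.8074 = 149.185 ms/bit.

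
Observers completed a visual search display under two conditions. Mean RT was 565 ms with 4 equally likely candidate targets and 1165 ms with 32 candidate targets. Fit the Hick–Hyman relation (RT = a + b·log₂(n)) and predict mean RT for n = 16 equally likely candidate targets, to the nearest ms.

965 ms

Solve the two-equation system in a and b:
  b = (1165 − 565) / (log₂ 32 − log₂ 4) = 600 / (5 − 2) = 200 ms/bit
  a = 565 − 200 × 2 = 165 ms
Then RT(16) = 165 + 200 × log₂ 16 = 165 + 200 × 4 ≈ 965.000 ms.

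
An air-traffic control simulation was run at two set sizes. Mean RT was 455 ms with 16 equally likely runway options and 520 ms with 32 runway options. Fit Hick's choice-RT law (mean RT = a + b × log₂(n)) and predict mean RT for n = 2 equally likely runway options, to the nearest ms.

260 ms

Solve the two-equation system in a and b:
  b = (520 − 455) / (log₂ 32 − log₂ 16) = 65 / (5 − 4) = 65 ms/bit
  a = 455 − 65 × 4 = 195 ms
Then RT(2) = 195 + 65 × log₂ 2 = 195 + 65 × 1 ≈ 260.000 ms.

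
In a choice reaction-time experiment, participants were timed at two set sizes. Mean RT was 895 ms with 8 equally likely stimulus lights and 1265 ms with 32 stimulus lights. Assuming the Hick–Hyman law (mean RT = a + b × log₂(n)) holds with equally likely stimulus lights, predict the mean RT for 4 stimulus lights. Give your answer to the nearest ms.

710 ms

Solve the two-equation system in a and b:
  b = (1265 − 895) / (log₂ 32 − log₂ 8) = 370 / (5 − 3) = 185 ms/bit
  a = 895 − 185 × 3 = 340 ms
Then RT(4) = 340 + 185 × log₂ 4 = 340 + 185 × 2 ≈ 710.000 ms.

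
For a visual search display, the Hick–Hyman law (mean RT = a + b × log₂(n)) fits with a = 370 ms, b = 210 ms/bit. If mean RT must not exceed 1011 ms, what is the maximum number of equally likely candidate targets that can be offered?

8

Information budget: (1011 − 370)/210 = 3.0524 bits, so n ≤ 2^3.0524 = 8.296 → at most 8.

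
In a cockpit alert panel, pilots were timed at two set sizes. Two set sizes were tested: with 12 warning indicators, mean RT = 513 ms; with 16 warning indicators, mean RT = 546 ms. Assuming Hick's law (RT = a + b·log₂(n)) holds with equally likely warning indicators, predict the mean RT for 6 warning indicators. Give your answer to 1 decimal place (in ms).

RT is linear in log₂ n, so two points fix the line:
  b = (546 − 513) / (log₂ 16 − log₂ 12) = 33 / (4 − 3.5850) = 79.511 ms/bit
  a = 513 − 79.511 × 3.5850 = 227.956 ms
Then RT(6) = 227.956 + 79.511 × log₂ 6 = 227.956 + 79.511 × 2.5850 ≈ 433.489 ms.

433.5 ms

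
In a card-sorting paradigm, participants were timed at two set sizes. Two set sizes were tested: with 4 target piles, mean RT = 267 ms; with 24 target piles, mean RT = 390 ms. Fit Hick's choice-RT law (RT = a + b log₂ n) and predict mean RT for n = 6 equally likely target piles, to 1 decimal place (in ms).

294.8 ms

Fit slope and intercept:
  b = (390 − 267) / (log₂ 24 − log₂ 4) = 123 / (4.5850 − 2) = 47.583 ms/bit
  a = 267 − 47.583 × 2 = 171.834 ms
Then RT(6) = 171.834 + 47.583 × log₂ 6 = 171.834 + 47.583 × 2.5850 ≈ 294.834 ms.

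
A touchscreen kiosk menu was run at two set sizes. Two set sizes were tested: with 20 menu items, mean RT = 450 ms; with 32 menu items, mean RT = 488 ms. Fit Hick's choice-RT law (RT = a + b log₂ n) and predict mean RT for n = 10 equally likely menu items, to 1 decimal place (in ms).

RT is linear in log₂ n, so two points fix the line:
  b = (488 − 450) / (log₂ 32 − log₂ 20) = 38 / (5 − 4.3219) = 56.041 ms/bit
  a = 450 − 56.041 × 4.3219 = 207.794 ms
Then RT(10) = 207.794 + 56.041 × log₂ 10 = 207.794 + 56.041 × 3.3219 ≈ 393.959 ms.

394.0 ms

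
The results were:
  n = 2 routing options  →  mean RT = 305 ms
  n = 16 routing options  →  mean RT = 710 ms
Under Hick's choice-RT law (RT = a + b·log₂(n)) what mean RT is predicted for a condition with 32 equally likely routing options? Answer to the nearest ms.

RT is linear in log₂ n, so two points fix the line:
  b = (710 − 305) / (log₂ 16 − log₂ 2) = 405 / (4 − 1) = 135 ms/bit
  a = 305 − 135 × 1 = 170 ms
Then RT(32) = 170 + 135 × log₂ 32 = 170 + 135 × 5 ≈ 845.000 ms.

845 ms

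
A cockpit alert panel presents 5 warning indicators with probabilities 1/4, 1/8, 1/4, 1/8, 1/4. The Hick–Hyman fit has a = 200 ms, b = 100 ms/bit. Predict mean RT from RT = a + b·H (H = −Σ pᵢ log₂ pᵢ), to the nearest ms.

425 ms

Each term −pᵢ log₂ pᵢ: 0.25·2 + 0.125·3 + 0.25·2 + 0.125·3 + 0.25·2; summed, H = 2.250 bits.
Mean RT = a + bH = 200 + 100·2.250 = 425.00 ms.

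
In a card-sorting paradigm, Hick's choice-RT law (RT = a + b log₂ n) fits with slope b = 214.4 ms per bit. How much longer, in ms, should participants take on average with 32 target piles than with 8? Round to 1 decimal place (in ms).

428.8 ms

ΔRT = (a + b log₂ n₂) − (a + b log₂ n₁) = b·(log₂ n₂ − log₂ n₁).
log₂(32) − log₂(8) = log₂(32/8) = log₂(4) = 2.
ΔRT = 214.4 × 2.0000 = 428.800 ms.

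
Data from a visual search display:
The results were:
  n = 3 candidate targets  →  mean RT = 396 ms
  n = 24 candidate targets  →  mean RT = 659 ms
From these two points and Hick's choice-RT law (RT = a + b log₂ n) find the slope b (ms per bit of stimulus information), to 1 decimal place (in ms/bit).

87.7 ms/bit

Slope: b = (659 − 396) / (log₂ 24 − log₂ 3) = 263/3.0000 = 87.667 ms/bit.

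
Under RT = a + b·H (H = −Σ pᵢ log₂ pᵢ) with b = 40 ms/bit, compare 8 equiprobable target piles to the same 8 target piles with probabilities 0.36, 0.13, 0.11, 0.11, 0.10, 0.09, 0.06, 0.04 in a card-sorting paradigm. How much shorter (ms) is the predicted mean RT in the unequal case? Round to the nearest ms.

The RT saving is b·ΔH. Equiprobable H₀ = log₂(8) = 3.0000 bits; with the given probabilities H = 2.6880 bits.
b·(H₀ − H) = 40 × (3.0000 − 2.6880) = 12.48 ms.

12 ms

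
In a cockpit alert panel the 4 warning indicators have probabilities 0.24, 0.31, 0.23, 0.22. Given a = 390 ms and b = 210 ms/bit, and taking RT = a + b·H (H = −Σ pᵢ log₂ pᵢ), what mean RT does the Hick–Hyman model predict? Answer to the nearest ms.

807 ms

H = 0.24·log₂(1/0.24) + 0.31·log₂(1/0.31) + 0.23·log₂(1/0.23) + 0.22·log₂(1/0.22) = 1.9862 bits.
RT = 390 + 210 × 1.9862 = 807.10 ms.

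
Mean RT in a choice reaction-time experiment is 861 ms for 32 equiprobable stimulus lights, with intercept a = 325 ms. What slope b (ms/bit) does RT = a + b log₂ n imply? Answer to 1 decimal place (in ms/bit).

107.2 ms/bit

log₂(32) = 5 bits.
b = (RT − a)/log₂ n = (861 − 325) / 5 = 107.200 ms/bit.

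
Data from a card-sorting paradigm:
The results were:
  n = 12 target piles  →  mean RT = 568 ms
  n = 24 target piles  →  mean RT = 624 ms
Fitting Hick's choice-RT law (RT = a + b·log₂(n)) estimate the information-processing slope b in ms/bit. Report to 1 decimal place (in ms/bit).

Slope: b = (624 − 568) / (log₂ 24 − log₂ 12) = 56/1.0000 = 56.000 ms/bit.

56.0 ms/bit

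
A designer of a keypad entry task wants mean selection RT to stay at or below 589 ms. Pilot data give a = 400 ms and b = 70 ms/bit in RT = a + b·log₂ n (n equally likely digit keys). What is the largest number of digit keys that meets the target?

6

Information budget: (589 − 400)/70 = 2.7000 bits, so n ≤ 2^2.7000 = 6.498 → at most 6.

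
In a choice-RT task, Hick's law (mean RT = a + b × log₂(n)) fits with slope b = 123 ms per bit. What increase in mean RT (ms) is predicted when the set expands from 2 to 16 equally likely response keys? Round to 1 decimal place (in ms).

369.0 ms

Only the slope matters, since a is common to both: ΔRT = b·log₂(n₂/n₁).
log₂(16) − log₂(2) = log₂(16/2) = log₂(8) = 3.
ΔRT = 123 × 3.0000 = 369.000 ms.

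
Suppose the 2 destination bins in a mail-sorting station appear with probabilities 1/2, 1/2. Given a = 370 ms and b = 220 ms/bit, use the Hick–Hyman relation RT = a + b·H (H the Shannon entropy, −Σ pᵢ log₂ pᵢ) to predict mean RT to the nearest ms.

Each term −pᵢ log₂ pᵢ: 0.5·1 + 0.5·1; summed, H = 1.000 bits.
Mean RT = a + bH = 370 + 220·1.000 = 590.00 ms.

590 ms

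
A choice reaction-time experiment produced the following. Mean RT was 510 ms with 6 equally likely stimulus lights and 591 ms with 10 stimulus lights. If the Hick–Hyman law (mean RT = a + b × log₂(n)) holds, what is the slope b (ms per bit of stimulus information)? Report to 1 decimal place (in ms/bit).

109.9 ms/bit

b = (RT₂ − RT₁)/(log₂ n₂ − log₂ n₁) = (591 − 510)/(3.3219 − 2.5850) = 109.910 ms/bit.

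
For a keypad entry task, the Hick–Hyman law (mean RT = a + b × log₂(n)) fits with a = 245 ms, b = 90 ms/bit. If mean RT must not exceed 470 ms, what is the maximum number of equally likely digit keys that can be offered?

5

Information budget: (470 − 245)/90 = 2.5000 bits, so n ≤ 2^2.5000 = 5.657 → at most 5.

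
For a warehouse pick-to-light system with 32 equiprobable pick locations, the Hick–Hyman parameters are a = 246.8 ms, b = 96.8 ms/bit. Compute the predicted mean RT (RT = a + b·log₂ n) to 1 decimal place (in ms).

log₂(32) = 5 bits, so RT = 246.8 + 96.8 × 5 ≈ 730.800 ms.

730.8 ms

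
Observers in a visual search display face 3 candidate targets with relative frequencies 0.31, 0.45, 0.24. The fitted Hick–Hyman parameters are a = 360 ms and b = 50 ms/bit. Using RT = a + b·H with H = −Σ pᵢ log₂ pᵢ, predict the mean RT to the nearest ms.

437 ms

Entropy contributions −pᵢ log₂ pᵢ: 0.5238, 0.5184, 0.4941; sum H = 1.5363 bits.
RT = a + bH = 360 + 50·1.5363 = 436.82 ms.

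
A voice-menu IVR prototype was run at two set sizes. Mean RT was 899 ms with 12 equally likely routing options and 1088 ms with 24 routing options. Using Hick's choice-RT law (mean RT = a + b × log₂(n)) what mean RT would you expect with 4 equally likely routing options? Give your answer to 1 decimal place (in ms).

599.4 ms

Fit slope and intercept:
  b = (1088 − 899) / (log₂ 24 − log₂ 12) = 189 / (4.5850 − 3.5850) = 189.000 ms/bit
  a = 899 − 189.000 × 3.5850 = 221.442 ms
Then RT(4) = 221.442 + 189.000 × log₂ 4 = 221.442 + 189.000 × 2 ≈ 599.442 ms.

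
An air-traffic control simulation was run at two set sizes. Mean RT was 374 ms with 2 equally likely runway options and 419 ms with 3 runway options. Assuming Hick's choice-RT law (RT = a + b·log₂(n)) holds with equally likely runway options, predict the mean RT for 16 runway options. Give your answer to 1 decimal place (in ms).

604.8 ms

Solve the two-equation system in a and b:
  b = (419 − 374) / (log₂ 3 − log₂ 2) = 45 / (1.5850 − 1) = 76.928 ms/bit
  a = 374 − 76.928 × 1 = 297.072 ms
Then RT(16) = 297.072 + 76.928 × log₂ 16 = 297.072 + 76.928 × 4 ≈ 604.784 ms.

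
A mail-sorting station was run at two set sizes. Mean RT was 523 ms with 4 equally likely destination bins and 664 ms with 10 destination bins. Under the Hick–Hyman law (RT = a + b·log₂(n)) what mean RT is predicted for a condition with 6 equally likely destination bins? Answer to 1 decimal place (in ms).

Fit slope and intercept:
  b = (664 − 523) / (log₂ 10 − log₂ 4) = 141 / (3.3219 − 2) = 106.662 ms/bit
  a = 523 − 106.662 × 2 = 309.675 ms
Then RT(6) = 309.675 + 106.662 × log₂ 6 = 309.675 + 106.662 × 2.5850 ≈ 585.393 ms.

585.4 ms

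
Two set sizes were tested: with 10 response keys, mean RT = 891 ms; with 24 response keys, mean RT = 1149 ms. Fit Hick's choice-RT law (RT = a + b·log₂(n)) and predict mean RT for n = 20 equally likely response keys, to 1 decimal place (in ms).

Solve the two-equation system in a and b:
  b = (1149 − 891) / (log₂ 24 − log₂ 10) = 258 / (4.5850 − 3.3219) = 204.270 ms/bit
  a = 891 − 204.270 × 3.3219 = 212.430 ms
Then RT(20) = 212.430 + 204.270 × log₂ 20 = 212.430 + 204.270 × 4.3219 ≈ 1095.270 ms.

1095.3 ms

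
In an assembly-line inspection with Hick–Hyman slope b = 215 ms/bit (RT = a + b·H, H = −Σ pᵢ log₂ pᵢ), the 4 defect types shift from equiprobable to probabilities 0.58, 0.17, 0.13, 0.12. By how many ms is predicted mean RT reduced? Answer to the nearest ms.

77 ms

Equiprobable entropy H₀ = log₂ 4 = 2.0000 bits.
Skewed entropy H = −Σ pᵢ log₂ pᵢ = 1.6401 bits.
ΔRT = b·(H₀ − H) = 215 × 0.3599 = 77.38 ms.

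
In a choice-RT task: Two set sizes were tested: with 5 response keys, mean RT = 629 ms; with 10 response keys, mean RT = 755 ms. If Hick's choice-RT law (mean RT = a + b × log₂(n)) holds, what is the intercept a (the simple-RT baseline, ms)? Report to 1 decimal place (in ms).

Slope: b = (755 − 629) / (log₂ 10 − log₂ 5) = 126/1.0000 = 126.000 ms/bit.
a = RT₁ − b·log₂ n₁ = 629 − 126.000 × 2.3219 = 336.437 ms.

336.4 ms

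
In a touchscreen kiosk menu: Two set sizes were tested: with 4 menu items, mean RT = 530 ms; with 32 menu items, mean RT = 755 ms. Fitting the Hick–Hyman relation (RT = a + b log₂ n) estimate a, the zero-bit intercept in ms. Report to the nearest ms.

The slope on a log₂ axis is (755 − 530) / (5 − 2) = 75 ms/bit.
Intercept: a = 530 − 75·log₂(4) = 380.000 ms.

380 ms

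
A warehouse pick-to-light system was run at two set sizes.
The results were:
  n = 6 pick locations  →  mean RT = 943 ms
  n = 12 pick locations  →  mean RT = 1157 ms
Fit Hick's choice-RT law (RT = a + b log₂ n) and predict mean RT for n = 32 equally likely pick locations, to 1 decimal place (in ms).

Fit slope and intercept:
  b = (1157 − 943) / (log₂ 12 − log₂ 6) = 214 / (3.5850 − 2.5850) = 214.000 ms/bit
  a = 943 − 214.000 × 2.5850 = 389.818 ms
Then RT(32) = 389.818 + 214.000 × log₂ 32 = 389.818 + 214.000 × 5 ≈ 1459.818 ms.

1459.8 ms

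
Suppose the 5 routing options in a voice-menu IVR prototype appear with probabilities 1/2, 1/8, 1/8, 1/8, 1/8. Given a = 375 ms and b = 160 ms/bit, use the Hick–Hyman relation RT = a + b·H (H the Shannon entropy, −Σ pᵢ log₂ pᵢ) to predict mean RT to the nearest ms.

Each term −pᵢ log₂ pᵢ: 0.5·1 + 0.125·3 + 0.125·3 + 0.125·3 + 0.125·3; summed, H = 2.000 bits.
Mean RT = a + bH = 375 + 160·2.000 = 695.00 ms.

695 ms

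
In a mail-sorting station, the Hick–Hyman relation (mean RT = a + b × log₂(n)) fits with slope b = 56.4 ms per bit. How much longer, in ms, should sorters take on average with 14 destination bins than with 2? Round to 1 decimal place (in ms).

158.3 ms

Only the slope matters, since a is common to both: ΔRT = b·log₂(n₂/n₁).
log₂(14) − log₂(2) = 3.8074 − 1 = 2.8074.
ΔRT = 56.4 × 2.8074 = 158.335 ms.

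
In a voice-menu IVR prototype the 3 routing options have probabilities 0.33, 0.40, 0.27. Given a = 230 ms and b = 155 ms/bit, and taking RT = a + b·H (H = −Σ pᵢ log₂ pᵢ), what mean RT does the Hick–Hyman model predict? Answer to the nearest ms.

H = 0.33·log₂(1/0.33) + 0.40·log₂(1/0.40) + 0.27·log₂(1/0.27) = 1.5666 bits.
RT = 230 + 155 × 1.5666 = 472.83 ms.

473 ms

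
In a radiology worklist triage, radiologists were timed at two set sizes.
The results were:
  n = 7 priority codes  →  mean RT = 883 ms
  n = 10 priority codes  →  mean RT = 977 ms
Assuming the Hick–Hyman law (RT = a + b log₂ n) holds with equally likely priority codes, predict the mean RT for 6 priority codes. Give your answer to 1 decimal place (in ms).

842.4 ms

Fit slope and intercept:
  b = (977 − 883) / (log₂ 10 − log₂ 7) = 94 / (3.3219 − 2.8074) = 182.676 ms/bit
  a = 883 − 182.676 × 2.8074 = 370.165 ms
Then RT(6) = 370.165 + 182.676 × log₂ 6 = 370.165 + 182.676 × 2.5850 ≈ 842.374 ms.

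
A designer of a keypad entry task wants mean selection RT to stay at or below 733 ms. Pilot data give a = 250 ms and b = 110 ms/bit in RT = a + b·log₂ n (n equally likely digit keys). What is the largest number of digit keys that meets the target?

20

Set 250 + 110·log₂ n ≤ 733 → log₂ n ≤ (733 − 250)/110 = 4.3909.
So n ≤ 2^4.3909 = 20.980; the largest integer n is 20.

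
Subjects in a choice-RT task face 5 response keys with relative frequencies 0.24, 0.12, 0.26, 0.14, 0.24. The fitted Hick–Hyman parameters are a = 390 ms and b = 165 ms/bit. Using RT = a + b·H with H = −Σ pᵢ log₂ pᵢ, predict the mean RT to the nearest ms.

763 ms

Entropy contributions −pᵢ log₂ pᵢ: 0.4941, 0.3671, 0.5053, 0.3971, 0.4941; sum H = 2.2577 bits.
RT = a + bH = 390 + 165·2.2577 = 762.53 ms.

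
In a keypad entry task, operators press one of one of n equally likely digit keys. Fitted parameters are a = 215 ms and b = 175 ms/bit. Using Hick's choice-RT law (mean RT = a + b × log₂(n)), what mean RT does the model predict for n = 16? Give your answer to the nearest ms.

log₂(16) = 4 bits, so RT = 215 + 175 × 4 ≈ 915.000 ms.

915 ms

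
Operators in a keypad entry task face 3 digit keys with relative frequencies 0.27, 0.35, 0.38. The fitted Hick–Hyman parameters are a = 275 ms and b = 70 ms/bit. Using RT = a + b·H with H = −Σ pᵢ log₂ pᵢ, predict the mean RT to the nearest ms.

H = 0.27·log₂(1/0.27) + 0.35·log₂(1/0.35) + 0.38·log₂(1/0.38) = 1.5706 bits.
RT = 275 + 70 × 1.5706 = 384.94 ms.

385 ms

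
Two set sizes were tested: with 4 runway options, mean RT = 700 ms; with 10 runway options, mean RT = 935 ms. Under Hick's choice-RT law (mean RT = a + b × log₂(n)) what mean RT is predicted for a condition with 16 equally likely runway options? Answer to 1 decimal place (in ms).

RT is linear in log₂ n, so two points fix the line:
  b = (935 − 700) / (log₂ 10 − log₂ 4) = 235 / (3.3219 − 2) = 177.771 ms/bit
  a = 700 − 177.771 × 2 = 344.459 ms
Then RT(16) = 344.459 + 177.771 × log₂ 16 = 344.459 + 177.771 × 4 ≈ 1055.541 ms.

1055.5 ms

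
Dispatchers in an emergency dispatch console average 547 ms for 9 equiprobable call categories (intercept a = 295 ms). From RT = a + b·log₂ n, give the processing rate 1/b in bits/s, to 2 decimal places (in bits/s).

12.58 bits/s

Choice component = 547 − 295 = 252 ms over log₂(9) = 3.1699 bits.
b = 252 / 3.1699 = 79.497 ms/bit, so 1/b = 12.579 bits/s.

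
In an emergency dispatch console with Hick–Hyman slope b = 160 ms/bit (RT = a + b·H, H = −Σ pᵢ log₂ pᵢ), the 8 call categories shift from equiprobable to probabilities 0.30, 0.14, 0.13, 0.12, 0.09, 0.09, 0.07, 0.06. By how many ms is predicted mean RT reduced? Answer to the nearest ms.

Equiprobable entropy H₀ = log₂ 8 = 3.0000 bits.
Skewed entropy H = −Σ pᵢ log₂ pᵢ = 2.8053 bits.
ΔRT = b·(H₀ − H) = 160 × 0.1947 = 31.15 ms.

31 ms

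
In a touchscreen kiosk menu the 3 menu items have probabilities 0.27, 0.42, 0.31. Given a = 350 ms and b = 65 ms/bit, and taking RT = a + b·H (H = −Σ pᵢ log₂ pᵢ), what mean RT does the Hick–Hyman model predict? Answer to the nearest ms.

Entropy contributions −pᵢ log₂ pᵢ: 0.5100, 0.5256, 0.5238; sum H = 1.5595 bits.
RT = a + bH = 350 + 65·1.5595 = 451.37 ms.

451 ms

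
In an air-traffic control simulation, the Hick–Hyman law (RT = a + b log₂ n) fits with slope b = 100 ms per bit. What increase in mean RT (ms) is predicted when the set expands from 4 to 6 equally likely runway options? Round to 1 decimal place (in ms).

ΔRT = (a + b log₂ n₂) − (a + b log₂ n₁) = b·(log₂ n₂ − log₂ n₁).
log₂(6) − log₂(4) = 2.5850 − 2 = 0.5850.
ΔRT = 100 × 0.5850 = 58.496 ms.

58.5 ms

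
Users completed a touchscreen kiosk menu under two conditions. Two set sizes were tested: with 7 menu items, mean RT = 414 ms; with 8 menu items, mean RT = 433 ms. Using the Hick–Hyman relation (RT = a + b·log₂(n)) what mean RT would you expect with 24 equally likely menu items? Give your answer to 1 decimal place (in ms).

589.3 ms

RT is linear in log₂ n, so two points fix the line:
  b = (433 − 414) / (log₂ 8 − log₂ 7) = 19 / (3 − 2.8074) = 98.627 ms/bit
  a = 414 − 98.627 × 2.8074 = 137.119 ms
Then RT(24) = 137.119 + 98.627 × log₂ 24 = 137.119 + 98.627 × 4.5850 ≈ 589.320 ms.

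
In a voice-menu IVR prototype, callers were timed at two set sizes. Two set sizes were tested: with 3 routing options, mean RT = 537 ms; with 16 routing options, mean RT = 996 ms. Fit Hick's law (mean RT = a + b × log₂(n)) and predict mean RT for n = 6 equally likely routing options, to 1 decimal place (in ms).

727.1 ms

Fit slope and intercept:
  b = (996 − 537) / (log₂ 16 − log₂ 3) = 459 / (4 − 1.5850) = 190.059 ms/bit
  a = 537 − 190.059 × 1.5850 = 235.763 ms
Then RT(6) = 235.763 + 190.059 × log₂ 6 = 235.763 + 190.059 × 2.5850 ≈ 727.059 ms.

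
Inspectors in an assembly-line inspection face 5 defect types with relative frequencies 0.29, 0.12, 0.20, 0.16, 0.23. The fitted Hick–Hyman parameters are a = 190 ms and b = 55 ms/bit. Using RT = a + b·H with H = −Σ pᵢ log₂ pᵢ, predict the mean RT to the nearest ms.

314 ms

Entropy contributions −pᵢ log₂ pᵢ: 0.5179, 0.3671, 0.4644, 0.4230, 0.4877; sum H = 2.2600 bits.
RT = a + bH = 190 + 55·2.2600 = 314.30 ms.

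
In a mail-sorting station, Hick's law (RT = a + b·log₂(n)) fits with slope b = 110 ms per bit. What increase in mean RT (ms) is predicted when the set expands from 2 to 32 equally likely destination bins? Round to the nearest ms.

440 ms

Only the slope matters, since a is common to both: ΔRT = b·log₂(n₂/n₁).
log₂(32) − log₂(2) = log₂(32/2) = log₂(16) = 4.
ΔRT = 110 × 4.0000 = 440.000 ms.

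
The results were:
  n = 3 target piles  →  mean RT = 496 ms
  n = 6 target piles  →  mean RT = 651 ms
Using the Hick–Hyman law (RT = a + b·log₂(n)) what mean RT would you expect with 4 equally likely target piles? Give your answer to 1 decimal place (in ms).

With log₂ n on the abscissa the relation is linear; from the two conditions:
  b = (651 − 496) / (log₂ 6 − log₂ 3) = 155 / (2.5850 − 1.5850) = 155.000 ms/bit
  a = 496 − 155.000 × 1.5850 = 250.331 ms
Then RT(4) = 250.331 + 155.000 × log₂ 4 = 250.331 + 155.000 × 2 ≈ 560.331 ms.

560.3 ms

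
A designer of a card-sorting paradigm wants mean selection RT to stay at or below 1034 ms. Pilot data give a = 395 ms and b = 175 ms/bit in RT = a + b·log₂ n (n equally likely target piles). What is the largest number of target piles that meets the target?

Set 395 + 175·log₂ n ≤ 1034 → log₂ n ≤ (1034 − 395)/175 = 3.6514.
So n ≤ 2^3.6514 = 12.566; the largest integer n is 12.

12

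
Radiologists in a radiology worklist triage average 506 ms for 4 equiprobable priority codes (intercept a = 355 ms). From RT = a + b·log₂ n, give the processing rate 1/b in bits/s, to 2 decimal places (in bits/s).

b = (506 − 355)/log₂ 4 = 151/2 = 75.500 ms per bit = 0.07550 s/bit; the reciprocal is 13.245 bits/s.

13.25 bits/s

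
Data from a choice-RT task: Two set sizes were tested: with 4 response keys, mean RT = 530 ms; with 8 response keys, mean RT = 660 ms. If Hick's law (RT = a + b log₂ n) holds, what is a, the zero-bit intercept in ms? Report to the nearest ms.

Slope: b = (660 − 530) / (log₂ 8 − log₂ 4) = 130/1.0000 = 130 ms/bit.
Intercept: a = 530 − 130·log₂(4) = 270.000 ms.

270 ms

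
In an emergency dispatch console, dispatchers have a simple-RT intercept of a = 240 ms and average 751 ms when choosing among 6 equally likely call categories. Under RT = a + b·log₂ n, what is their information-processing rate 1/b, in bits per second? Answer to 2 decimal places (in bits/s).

b = (751 − 240)/log₂ 6 = 511/2.5850 = 197.682 ms per bit = 0.19768 s/bit; the reciprocal is 5.059 bits/s.

5.06 bits/s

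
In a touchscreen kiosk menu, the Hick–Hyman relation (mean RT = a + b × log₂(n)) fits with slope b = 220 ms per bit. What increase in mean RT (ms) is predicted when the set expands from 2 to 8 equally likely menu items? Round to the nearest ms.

440 ms

The intercept a cancels: ΔRT = b·(log₂ n₂ − log₂ n₁) = b·log₂(n₂/n₁).
log₂(8) − log₂(2) = log₂(8/2) = log₂(4) = 2.
ΔRT = 220 × 2.0000 = 440.000 ms.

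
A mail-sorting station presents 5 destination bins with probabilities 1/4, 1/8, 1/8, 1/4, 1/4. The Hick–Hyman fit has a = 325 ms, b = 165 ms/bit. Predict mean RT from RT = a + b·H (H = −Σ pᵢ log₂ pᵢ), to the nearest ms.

696 ms

H = −Σ pᵢ log₂ pᵢ = 0.25·2 + 0.125·3 + 0.125·3 + 0.25·2 + 0.25·2 = 2.250 bits.
RT = 325 + 165 × 2.250 = 696.25 ms.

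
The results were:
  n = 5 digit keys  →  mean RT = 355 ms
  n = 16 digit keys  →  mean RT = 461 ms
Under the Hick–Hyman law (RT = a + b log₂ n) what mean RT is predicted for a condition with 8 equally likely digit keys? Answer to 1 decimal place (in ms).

397.8 ms

RT is linear in log₂ n, so two points fix the line:
  b = (461 − 355) / (log₂ 16 − log₂ 5) = 106 / (4 − 2.3219) = 63.168 ms/bit
  a = 355 − 63.168 × 2.3219 = 208.329 ms
Then RT(8) = 208.329 + 63.168 × log₂ 8 = 208.329 + 63.168 × 3 ≈ 397.832 ms.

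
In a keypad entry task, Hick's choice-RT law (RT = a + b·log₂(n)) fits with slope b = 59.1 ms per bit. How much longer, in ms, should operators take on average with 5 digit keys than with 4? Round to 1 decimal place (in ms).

19.0 ms

ΔRT = (a + b log₂ n₂) − (a + b log₂ n₁) = b·(log₂ n₂ − log₂ n₁).
log₂(5) − log₂(4) = 2.3219 − 2 = 0.3219.
ΔRT = 59.1 × 0.3219 = 19.026 ms.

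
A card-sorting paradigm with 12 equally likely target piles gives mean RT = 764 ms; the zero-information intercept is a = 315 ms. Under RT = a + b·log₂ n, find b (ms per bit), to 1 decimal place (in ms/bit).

125.2 ms/bit

b = (764 − 315) / log₂(12) = 449 / 3.5850 = 125.245 ms/bit.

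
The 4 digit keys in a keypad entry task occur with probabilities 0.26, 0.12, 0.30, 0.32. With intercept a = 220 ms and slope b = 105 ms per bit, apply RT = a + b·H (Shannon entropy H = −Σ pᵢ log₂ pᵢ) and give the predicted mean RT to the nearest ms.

422 ms

H = 0.26·log₂(1/0.26) + 0.12·log₂(1/0.12) + 0.30·log₂(1/0.30) + 0.32·log₂(1/0.32) = 1.9195 bits.
RT = 220 + 105 × 1.9195 = 421.55 ms.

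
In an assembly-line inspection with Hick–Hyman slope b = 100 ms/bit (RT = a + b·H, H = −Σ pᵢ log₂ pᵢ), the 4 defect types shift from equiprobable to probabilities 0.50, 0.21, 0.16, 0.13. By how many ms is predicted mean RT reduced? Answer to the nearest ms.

22 ms

The RT saving is b·ΔH. Equiprobable H₀ = log₂(4) = 2.0000 bits; with the given probabilities H = 1.7785 bits.
b·(H₀ − H) = 100 × (2.0000 − 1.7785) = 22.15 ms.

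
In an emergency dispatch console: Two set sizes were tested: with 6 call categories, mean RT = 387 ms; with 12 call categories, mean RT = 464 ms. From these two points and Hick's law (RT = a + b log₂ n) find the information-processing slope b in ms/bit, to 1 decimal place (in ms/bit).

77.0 ms/bit

The slope on a log₂ axis is (464 − 387) / (3.5850 − 2.5850) = 77.000 ms/bit.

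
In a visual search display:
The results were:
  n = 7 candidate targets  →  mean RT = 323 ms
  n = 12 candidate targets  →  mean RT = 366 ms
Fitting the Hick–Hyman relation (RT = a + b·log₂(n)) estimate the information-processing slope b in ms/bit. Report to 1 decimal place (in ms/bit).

55.3 ms/bit

b = (RT₂ − RT₁)/(log₂ n₂ − log₂ n₁) = (366 − 323)/(3.5850 − 2.8074) = 55.298 ms/bit.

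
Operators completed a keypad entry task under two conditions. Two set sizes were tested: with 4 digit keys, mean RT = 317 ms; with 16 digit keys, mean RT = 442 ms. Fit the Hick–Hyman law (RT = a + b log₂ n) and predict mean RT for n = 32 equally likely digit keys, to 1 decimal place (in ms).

RT is linear in log₂ n, so two points fix the line:
  b = (442 − 317) / (log₂ 16 − log₂ 4) = 125 / (4 − 2) = 62.500 ms/bit
  a = 317 − 62.500 × 2 = 192.000 ms
Then RT(32) = 192.000 + 62.500 × log₂ 32 = 192.000 + 62.500 × 5 ≈ 504.500 ms.

504.5 ms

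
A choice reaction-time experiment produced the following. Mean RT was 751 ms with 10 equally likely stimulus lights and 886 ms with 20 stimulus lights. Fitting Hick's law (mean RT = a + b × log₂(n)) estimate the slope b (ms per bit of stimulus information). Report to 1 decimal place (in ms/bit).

135.0 ms/bit

b = (RT₂ − RT₁)/(log₂ n₂ − log₂ n₁) = (886 − 751)/(4.3219 − 3.3219) = 135.000 ms/bit.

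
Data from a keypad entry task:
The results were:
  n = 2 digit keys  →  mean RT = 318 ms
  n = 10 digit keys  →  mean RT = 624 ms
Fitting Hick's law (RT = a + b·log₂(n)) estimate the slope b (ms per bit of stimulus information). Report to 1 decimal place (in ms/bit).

The slope on a log₂ axis is (624 − 318) / (3.3219 − 1) = 131.787 ms/bit.

131.8 ms/bit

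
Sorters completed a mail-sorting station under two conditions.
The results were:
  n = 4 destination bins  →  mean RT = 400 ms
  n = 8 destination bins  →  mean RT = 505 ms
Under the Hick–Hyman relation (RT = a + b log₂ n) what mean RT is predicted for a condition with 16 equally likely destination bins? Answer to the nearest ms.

610 ms

Solve the two-equation system in a and b:
  b = (505 − 400) / (log₂ 8 − log₂ 4) = 105 / (3 − 2) = 105 ms/bit
  a = 400 − 105 × 2 = 190 ms
Then RT(16) = 190 + 105 × log₂ 16 = 190 + 105 × 4 ≈ 610.000 ms.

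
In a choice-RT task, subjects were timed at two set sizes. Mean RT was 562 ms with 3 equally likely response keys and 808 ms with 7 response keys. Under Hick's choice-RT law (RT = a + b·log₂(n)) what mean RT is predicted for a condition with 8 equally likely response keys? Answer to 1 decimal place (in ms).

846.8 ms

With log₂ n on the abscissa the relation is linear; from the two conditions:
  b = (808 − 562) / (log₂ 7 − log₂ 3) = 246 / (2.8074 − 1.5850) = 201.245 ms/bit
  a = 562 − 201.245 × 1.5850 = 243.035 ms
Then RT(8) = 243.035 + 201.245 × log₂ 8 = 243.035 + 201.245 × 3 ≈ 846.769 ms.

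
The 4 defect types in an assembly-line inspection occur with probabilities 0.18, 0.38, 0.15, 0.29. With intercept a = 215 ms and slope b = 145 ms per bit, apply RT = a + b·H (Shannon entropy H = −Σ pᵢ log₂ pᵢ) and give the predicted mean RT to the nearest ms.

491 ms

H = 0.18·log₂(1/0.18) + 0.38·log₂(1/0.38) + 0.15·log₂(1/0.15) + 0.29·log₂(1/0.29) = 1.9042 bits.
RT = 215 + 145 × 1.9042 = 491.11 ms.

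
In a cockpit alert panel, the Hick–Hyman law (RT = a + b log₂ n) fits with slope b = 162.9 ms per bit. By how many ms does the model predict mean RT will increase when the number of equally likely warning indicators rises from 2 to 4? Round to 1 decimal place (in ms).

The intercept a cancels: ΔRT = b·(log₂ n₂ − log₂ n₁) = b·log₂(n₂/n₁).
log₂(4) − log₂(2) = log₂(4/2) = log₂(2) = 1.
ΔRT = 162.9 × 1.0000 = 162.900 ms.

162.9 ms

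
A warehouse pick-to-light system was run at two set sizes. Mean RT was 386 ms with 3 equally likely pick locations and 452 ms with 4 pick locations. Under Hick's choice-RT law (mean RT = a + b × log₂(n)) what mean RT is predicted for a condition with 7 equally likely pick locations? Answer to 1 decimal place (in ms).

RT is linear in log₂ n, so two points fix the line:
  b = (452 − 386) / (log₂ 4 − log₂ 3) = 66 / (2 − 1.5850) = 159.022 ms/bit
  a = 386 − 159.022 × 1.5850 = 133.956 ms
Then RT(7) = 133.956 + 159.022 × log₂ 7 = 133.956 + 159.022 × 2.8074 ≈ 580.387 ms.

580.4 ms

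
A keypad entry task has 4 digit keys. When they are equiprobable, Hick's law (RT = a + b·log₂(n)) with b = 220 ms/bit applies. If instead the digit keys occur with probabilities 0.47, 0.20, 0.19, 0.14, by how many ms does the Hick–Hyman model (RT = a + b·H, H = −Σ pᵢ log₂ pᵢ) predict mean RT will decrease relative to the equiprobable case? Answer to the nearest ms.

Equiprobable entropy H₀ = log₂ 4 = 2.0000 bits.
Skewed entropy H = −Σ pᵢ log₂ pᵢ = 1.8287 bits.
ΔRT = b·(H₀ − H) = 220 × 0.1713 = 37.69 ms.

38 ms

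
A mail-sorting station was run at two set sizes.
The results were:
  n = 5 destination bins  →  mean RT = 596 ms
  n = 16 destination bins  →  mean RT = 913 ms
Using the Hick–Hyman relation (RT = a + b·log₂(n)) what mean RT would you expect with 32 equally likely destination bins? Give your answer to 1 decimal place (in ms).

1101.9 ms

RT is linear in log₂ n, so two points fix the line:
  b = (913 − 596) / (log₂ 16 − log₂ 5) = 317 / (4 − 2.3219) = 188.907 ms/bit
  a = 596 − 188.907 × 2.3219 = 157.371 ms
Then RT(32) = 157.371 + 188.907 × log₂ 32 = 157.371 + 188.907 × 5 ≈ 1101.907 ms.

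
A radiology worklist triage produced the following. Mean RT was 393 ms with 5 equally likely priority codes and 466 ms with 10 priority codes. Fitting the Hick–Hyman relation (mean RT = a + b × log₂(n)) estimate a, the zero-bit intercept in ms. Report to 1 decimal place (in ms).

223.5 ms

b = (RT₂ − RT₁)/(log₂ n₂ − log₂ n₁) = (466 − 393)/(3.3219 − 2.3219) = 73.000 ms/bit.
a = RT₁ − b·log₂ n₁ = 393 − 73.000 × 2.3219 = 223.499 ms.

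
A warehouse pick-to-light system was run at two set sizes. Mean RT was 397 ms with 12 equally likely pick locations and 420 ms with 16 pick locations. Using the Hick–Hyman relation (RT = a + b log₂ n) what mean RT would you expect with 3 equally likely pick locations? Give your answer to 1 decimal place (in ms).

RT is linear in log₂ n, so two points fix the line:
  b = (420 − 397) / (log₂ 16 − log₂ 12) = 23 / (4 − 3.5850) = 55.417 ms/bit
  a = 397 − 55.417 × 3.5850 = 198.333 ms
Then RT(3) = 198.333 + 55.417 × log₂ 3 = 198.333 + 55.417 × 1.5850 ≈ 286.167 ms.

286.2 ms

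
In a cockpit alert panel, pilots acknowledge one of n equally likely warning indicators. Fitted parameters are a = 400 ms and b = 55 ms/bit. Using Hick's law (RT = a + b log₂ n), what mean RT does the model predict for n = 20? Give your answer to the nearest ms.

log₂(20) = 4.3219 bits, so RT = 400 + 55 × 4.3219 ≈ 637.706 ms.

638 ms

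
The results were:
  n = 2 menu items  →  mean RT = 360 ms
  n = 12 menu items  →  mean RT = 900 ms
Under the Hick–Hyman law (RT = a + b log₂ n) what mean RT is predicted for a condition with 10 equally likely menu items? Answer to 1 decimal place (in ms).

With log₂ n on the abscissa the relation is linear; from the two conditions:
  b = (900 − 360) / (log₂ 12 − log₂ 2) = 540 / (3.5850 − 1) = 208.901 ms/bit
  a = 360 − 208.901 × 1 = 151.099 ms
Then RT(10) = 151.099 + 208.901 × log₂ 10 = 151.099 + 208.901 × 3.3219 ≈ 845.052 ms.

845.1 ms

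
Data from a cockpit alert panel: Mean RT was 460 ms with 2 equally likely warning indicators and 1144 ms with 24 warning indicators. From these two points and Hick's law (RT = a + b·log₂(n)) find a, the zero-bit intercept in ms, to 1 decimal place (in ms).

269.2 ms

The slope on a log₂ axis is (1144 − 460) / (4.5850 − 1) = 190.797 ms/bit.
Intercept: a = 460 − 190.797·log₂(2) = 269.203 ms.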